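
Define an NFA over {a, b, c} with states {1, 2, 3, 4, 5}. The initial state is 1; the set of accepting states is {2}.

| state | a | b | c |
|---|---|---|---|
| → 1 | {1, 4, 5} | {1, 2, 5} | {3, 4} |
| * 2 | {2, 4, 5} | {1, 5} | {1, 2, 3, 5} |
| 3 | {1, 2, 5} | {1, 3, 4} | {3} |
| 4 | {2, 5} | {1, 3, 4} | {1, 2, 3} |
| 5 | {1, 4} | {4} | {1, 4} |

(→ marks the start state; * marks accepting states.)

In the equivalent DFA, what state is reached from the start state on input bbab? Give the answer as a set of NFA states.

Start: {1}.
δ(1,b) = {1, 2, 5}.
Union: {1, 2, 5}.
After b: {1, 2, 5}.
δ(1,b) = {1, 2, 5}; δ(2,b) = {1, 5}; δ(5,b) = {4}.
Union: {1, 2, 4, 5}.
After b: {1, 2, 4, 5}.
δ(1,a) = {1, 4, 5}; δ(2,a) = {2, 4, 5}; δ(4,a) = {2, 5}; δ(5,a) = {1, 4}.
Union: {1, 2, 4, 5}.
After a: {1, 2, 4, 5}.
δ(1,b) = {1, 2, 5}; δ(2,b) = {1, 5}; δ(4,b) = {1, 3, 4}; δ(5,b) = {4}.
Union: {1, 2, 3, 4, 5}.
After b: {1, 2, 3, 4, 5}.

{1, 2, 3, 4, 5}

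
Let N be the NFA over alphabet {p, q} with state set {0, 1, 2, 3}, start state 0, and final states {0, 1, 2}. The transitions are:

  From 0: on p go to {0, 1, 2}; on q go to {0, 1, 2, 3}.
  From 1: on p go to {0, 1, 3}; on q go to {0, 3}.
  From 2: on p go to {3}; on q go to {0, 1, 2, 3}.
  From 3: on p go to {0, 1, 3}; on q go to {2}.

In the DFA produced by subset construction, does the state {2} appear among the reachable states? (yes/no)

no

Start state of the DFA: {0}.
{0} --p--> {0, 1, 2}  [new]
{0} --q--> {0, 1, 2, 3}  [new]
{0, 1, 2} --p--> {0, 1, 2, 3}  [seen]
{0, 1, 2} --q--> {0, 1, 2, 3}  [seen]
{0, 1, 2, 3} --p--> {0, 1, 2, 3}  [seen]
{0, 1, 2, 3} --q--> {0, 1, 2, 3}  [seen]
Reachable DFA states: {0}, {0, 1, 2}, {0, 1, 2, 3}.
{2} is not among them.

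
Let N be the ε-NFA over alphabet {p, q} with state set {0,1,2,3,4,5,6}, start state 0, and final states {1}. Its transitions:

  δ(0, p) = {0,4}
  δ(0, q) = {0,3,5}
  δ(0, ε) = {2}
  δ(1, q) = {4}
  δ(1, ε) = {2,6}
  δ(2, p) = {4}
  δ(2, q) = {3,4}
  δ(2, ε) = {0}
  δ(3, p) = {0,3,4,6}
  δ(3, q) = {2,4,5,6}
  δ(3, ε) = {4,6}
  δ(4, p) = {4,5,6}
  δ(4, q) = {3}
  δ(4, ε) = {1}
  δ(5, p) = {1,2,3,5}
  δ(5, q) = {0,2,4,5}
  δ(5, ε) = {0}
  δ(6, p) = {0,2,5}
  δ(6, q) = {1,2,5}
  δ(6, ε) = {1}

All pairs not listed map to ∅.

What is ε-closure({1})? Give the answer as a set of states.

Begin with {1}.
1 →ε {2,6}; add 2, 6.
2 →ε {0}; add 0.
ε-closure = {0,1,2,6}.

{0,1,2,6}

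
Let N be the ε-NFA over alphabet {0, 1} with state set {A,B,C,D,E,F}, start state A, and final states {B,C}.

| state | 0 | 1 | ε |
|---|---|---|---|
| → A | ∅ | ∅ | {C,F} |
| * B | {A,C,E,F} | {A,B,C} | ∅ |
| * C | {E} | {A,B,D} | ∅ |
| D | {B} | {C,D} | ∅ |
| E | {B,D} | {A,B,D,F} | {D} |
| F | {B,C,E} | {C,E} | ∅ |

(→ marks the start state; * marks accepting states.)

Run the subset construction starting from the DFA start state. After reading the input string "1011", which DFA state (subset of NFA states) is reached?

{A,B,C,D,E,F}

Start: {A,C,F}.
δ(A,1) = ∅; δ(C,1) = {A,B,D}; δ(F,1) = {C,E}.
Union: {A,B,C,D,E}.
ε-closure gives {A,B,C,D,E,F}.
After 1: {A,B,C,D,E,F}.
δ(A,0) = ∅; δ(B,0) = {A,C,E,F}; δ(C,0) = {E}; δ(D,0) = {B}; δ(E,0) = {B,D}; δ(F,0) = {B,C,E}.
Union: {A,B,C,D,E,F}.
After 0: {A,B,C,D,E,F}.
δ(A,1) = ∅; δ(B,1) = {A,B,C}; δ(C,1) = {A,B,D}; δ(D,1) = {C,D}; δ(E,1) = {A,B,D,F}; δ(F,1) = {C,E}.
Union: {A,B,C,D,E,F}.
After 1: {A,B,C,D,E,F}.
δ(A,1) = ∅; δ(B,1) = {A,B,C}; δ(C,1) = {A,B,D}; δ(D,1) = {C,D}; δ(E,1) = {A,B,D,F}; δ(F,1) = {C,E}.
Union: {A,B,C,D,E,F}.
After 1: {A,B,C,D,E,F}.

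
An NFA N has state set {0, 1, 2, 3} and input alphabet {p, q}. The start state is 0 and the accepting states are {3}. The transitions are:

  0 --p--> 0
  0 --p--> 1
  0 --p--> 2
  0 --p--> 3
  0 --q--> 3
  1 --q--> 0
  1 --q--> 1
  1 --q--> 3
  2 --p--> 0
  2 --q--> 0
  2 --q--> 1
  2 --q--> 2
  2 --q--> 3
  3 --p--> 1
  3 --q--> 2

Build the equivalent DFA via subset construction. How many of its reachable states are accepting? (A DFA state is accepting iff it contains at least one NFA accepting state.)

Start state of the DFA: {0}.
{0} --p--> {0, 1, 2, 3}  [new]
{0} --q--> {3}  [new]
{0, 1, 2, 3} --p--> {0, 1, 2, 3}  [seen]
{0, 1, 2, 3} --q--> {0, 1, 2, 3}  [seen]
{3} --p--> {1}  [new]
{3} --q--> {2}  [new]
{1} --p--> ∅  [new]
{1} --q--> {0, 1, 3}  [new]
{2} --p--> {0}  [seen]
{2} --q--> {0, 1, 2, 3}  [seen]
∅ --p--> ∅  [seen]
∅ --q--> ∅  [seen]
{0, 1, 3} --p--> {0, 1, 2, 3}  [seen]
{0, 1, 3} --q--> {0, 1, 2, 3}  [seen]
Reachable DFA states: {0}, {0, 1, 2, 3}, {3}, {1}, {2}, ∅, {0, 1, 3}.
Accepting DFA states (contain an NFA accepting state): {0, 1, 2, 3}, {3}, {0, 1, 3}.

3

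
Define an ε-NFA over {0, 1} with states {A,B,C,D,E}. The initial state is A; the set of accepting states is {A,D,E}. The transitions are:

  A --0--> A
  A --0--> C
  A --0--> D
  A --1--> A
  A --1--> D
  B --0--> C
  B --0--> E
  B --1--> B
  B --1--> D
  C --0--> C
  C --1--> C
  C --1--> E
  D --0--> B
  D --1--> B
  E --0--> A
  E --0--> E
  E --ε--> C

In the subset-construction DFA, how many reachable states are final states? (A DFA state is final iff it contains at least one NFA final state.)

6

Start state of the DFA: {A} (ε-closure of the NFA start).
{A} --0--> {A,C,D}  [new]
{A} --1--> {A,D}  [new]
{A,C,D} --0--> {A,B,C,D}  [new]
{A,C,D} --1--> {A,B,C,D,E}  [new]
{A,D} --0--> {A,B,C,D}  [seen]
{A,D} --1--> {A,B,D}  [new]
{A,B,C,D} --0--> {A,B,C,D,E}  [seen]
{A,B,C,D} --1--> {A,B,C,D,E}  [seen]
{A,B,C,D,E} --0--> {A,B,C,D,E}  [seen]
{A,B,C,D,E} --1--> {A,B,C,D,E}  [seen]
{A,B,D} --0--> {A,B,C,D,E}  [seen]
{A,B,D} --1--> {A,B,D}  [seen]
Reachable DFA states: {A}, {A,C,D}, {A,D}, {A,B,C,D}, {A,B,C,D,E}, {A,B,D}.
Accepting DFA states (contain an NFA accepting state): {A}, {A,C,D}, {A,D}, {A,B,C,D}, {A,B,C,D,E}, {A,B,D}.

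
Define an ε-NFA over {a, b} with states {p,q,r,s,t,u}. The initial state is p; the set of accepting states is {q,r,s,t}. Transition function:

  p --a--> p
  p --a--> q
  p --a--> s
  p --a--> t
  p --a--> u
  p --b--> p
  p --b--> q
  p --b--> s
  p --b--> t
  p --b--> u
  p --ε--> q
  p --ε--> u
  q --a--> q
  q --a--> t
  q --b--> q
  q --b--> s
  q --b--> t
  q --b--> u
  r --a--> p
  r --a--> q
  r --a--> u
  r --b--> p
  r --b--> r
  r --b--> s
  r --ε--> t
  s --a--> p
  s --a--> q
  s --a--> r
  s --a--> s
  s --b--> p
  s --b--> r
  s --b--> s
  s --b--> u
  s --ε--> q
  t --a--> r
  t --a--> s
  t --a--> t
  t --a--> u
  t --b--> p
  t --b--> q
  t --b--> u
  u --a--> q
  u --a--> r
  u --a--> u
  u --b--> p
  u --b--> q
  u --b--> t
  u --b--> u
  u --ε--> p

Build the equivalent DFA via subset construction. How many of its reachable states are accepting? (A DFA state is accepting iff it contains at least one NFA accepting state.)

Start state of the DFA: {p,q,u} (ε-closure of the NFA start).
{p,q,u} --a--> {p,q,r,s,t,u}  [new]
{p,q,u} --b--> {p,q,s,t,u}  [new]
{p,q,r,s,t,u} --a--> {p,q,r,s,t,u}  [seen]
{p,q,r,s,t,u} --b--> {p,q,r,s,t,u}  [seen]
{p,q,s,t,u} --a--> {p,q,r,s,t,u}  [seen]
{p,q,s,t,u} --b--> {p,q,r,s,t,u}  [seen]
Reachable DFA states: {p,q,u}, {p,q,r,s,t,u}, {p,q,s,t,u}.
Accepting DFA states (contain an NFA accepting state): {p,q,u}, {p,q,r,s,t,u}, {p,q,s,t,u}.

3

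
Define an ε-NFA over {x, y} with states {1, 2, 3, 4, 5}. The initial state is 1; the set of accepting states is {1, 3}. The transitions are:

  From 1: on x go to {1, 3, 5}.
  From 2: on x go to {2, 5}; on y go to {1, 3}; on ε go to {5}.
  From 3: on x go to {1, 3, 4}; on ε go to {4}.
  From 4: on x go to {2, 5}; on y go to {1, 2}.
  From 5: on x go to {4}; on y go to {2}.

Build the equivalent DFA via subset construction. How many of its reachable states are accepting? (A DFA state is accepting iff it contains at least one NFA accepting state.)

Start state of the DFA: {1} (ε-closure of the NFA start).
{1} --x--> {1, 3, 4, 5}  [new]
{1} --y--> ∅  [new]
{1, 3, 4, 5} --x--> {1, 2, 3, 4, 5}  [new]
{1, 3, 4, 5} --y--> {1, 2, 5}  [new]
∅ --x--> ∅  [seen]
∅ --y--> ∅  [seen]
{1, 2, 3, 4, 5} --x--> {1, 2, 3, 4, 5}  [seen]
{1, 2, 3, 4, 5} --y--> {1, 2, 3, 4, 5}  [seen]
{1, 2, 5} --x--> {1, 2, 3, 4, 5}  [seen]
{1, 2, 5} --y--> {1, 2, 3, 4, 5}  [seen]
Reachable DFA states: {1}, {1, 3, 4, 5}, ∅, {1, 2, 3, 4, 5}, {1, 2, 5}.
Accepting DFA states (contain an NFA accepting state): {1}, {1, 3, 4, 5}, {1, 2, 3, 4, 5}, {1, 2, 5}.

4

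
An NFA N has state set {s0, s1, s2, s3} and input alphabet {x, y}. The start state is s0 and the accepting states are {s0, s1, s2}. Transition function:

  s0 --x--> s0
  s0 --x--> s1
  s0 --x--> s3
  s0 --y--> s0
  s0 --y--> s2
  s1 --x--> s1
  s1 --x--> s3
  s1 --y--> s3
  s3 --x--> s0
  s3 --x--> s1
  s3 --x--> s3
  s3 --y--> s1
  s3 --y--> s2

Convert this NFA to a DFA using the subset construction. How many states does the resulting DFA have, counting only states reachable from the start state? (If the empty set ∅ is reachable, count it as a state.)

Start state of the DFA: {s0}.
{s0} --x--> {s0, s1, s3}  [new]
{s0} --y--> {s0, s2}  [new]
{s0, s1, s3} --x--> {s0, s1, s3}  [seen]
{s0, s1, s3} --y--> {s0, s1, s2, s3}  [new]
{s0, s2} --x--> {s0, s1, s3}  [seen]
{s0, s2} --y--> {s0, s2}  [seen]
{s0, s1, s2, s3} --x--> {s0, s1, s3}  [seen]
{s0, s1, s2, s3} --y--> {s0, s1, s2, s3}  [seen]
Reachable DFA states: {s0}, {s0, s1, s3}, {s0, s2}, {s0, s1, s2, s3}.

4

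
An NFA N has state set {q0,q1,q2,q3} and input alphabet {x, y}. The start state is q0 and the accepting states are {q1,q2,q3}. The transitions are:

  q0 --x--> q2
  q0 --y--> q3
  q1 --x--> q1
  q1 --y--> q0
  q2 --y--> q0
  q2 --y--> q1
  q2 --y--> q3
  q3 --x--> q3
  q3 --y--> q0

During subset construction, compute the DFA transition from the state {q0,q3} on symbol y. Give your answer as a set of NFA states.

{q0,q3}

δ(q0,y) = {q3}; δ(q3,y) = {q0}.
Union: {q0,q3}.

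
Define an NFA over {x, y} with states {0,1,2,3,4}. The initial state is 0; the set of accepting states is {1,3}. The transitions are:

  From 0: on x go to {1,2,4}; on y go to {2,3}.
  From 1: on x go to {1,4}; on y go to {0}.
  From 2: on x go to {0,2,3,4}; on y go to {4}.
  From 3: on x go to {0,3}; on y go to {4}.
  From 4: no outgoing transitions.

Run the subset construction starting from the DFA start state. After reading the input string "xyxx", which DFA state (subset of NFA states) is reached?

Start: {0}.
δ(0,x) = {1,2,4}.
Union: {1,2,4}.
After x: {1,2,4}.
δ(1,y) = {0}; δ(2,y) = {4}; δ(4,y) = ∅.
Union: {0,4}.
After y: {0,4}.
δ(0,x) = {1,2,4}; δ(4,x) = ∅.
Union: {1,2,4}.
After x: {1,2,4}.
δ(1,x) = {1,4}; δ(2,x) = {0,2,3,4}; δ(4,x) = ∅.
Union: {0,1,2,3,4}.
After x: {0,1,2,3,4}.

{0,1,2,3,4}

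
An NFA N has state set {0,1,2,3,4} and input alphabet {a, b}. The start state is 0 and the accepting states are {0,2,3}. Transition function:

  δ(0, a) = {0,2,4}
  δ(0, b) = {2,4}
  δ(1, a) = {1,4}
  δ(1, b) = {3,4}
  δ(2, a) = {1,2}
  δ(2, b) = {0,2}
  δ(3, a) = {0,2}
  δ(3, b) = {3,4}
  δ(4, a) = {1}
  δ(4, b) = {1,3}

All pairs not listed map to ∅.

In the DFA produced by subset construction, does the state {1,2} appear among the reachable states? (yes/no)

Start state of the DFA: {0}.
{0} --a--> {0,2,4}  [new]
{0} --b--> {2,4}  [new]
{0,2,4} --a--> {0,1,2,4}  [new]
{0,2,4} --b--> {0,1,2,3,4}  [new]
{2,4} --a--> {1,2}  [new]
{2,4} --b--> {0,1,2,3}  [new]
{0,1,2,4} --a--> {0,1,2,4}  [seen]
{0,1,2,4} --b--> {0,1,2,3,4}  [seen]
{0,1,2,3,4} --a--> {0,1,2,4}  [seen]
{0,1,2,3,4} --b--> {0,1,2,3,4}  [seen]
{1,2} --a--> {1,2,4}  [new]
{1,2} --b--> {0,2,3,4}  [new]
{0,1,2,3} --a--> {0,1,2,4}  [seen]
{0,1,2,3} --b--> {0,2,3,4}  [seen]
{1,2,4} --a--> {1,2,4}  [seen]
{1,2,4} --b--> {0,1,2,3,4}  [seen]
{0,2,3,4} --a--> {0,1,2,4}  [seen]
{0,2,3,4} --b--> {0,1,2,3,4}  [seen]
Reachable DFA states: {0}, {0,2,4}, {2,4}, {0,1,2,4}, {0,1,2,3,4}, {1,2}, {0,1,2,3}, {1,2,4}, {0,2,3,4}.
{1,2} is among them.

yes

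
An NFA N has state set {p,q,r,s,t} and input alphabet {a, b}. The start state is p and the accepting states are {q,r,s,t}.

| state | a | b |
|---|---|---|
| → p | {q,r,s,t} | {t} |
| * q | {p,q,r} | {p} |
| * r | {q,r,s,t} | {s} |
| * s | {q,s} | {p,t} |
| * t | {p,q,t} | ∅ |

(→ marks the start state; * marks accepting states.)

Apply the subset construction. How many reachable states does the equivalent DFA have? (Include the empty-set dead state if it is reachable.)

Start state of the DFA: {p}.
{p} --a--> {q,r,s,t}  [new]
{p} --b--> {t}  [new]
{q,r,s,t} --a--> {p,q,r,s,t}  [new]
{q,r,s,t} --b--> {p,s,t}  [new]
{t} --a--> {p,q,t}  [new]
{t} --b--> ∅  [new]
{p,q,r,s,t} --a--> {p,q,r,s,t}  [seen]
{p,q,r,s,t} --b--> {p,s,t}  [seen]
{p,s,t} --a--> {p,q,r,s,t}  [seen]
{p,s,t} --b--> {p,t}  [new]
{p,q,t} --a--> {p,q,r,s,t}  [seen]
{p,q,t} --b--> {p,t}  [seen]
∅ --a--> ∅  [seen]
∅ --b--> ∅  [seen]
{p,t} --a--> {p,q,r,s,t}  [seen]
{p,t} --b--> {t}  [seen]
Reachable DFA states: {p}, {q,r,s,t}, {t}, {p,q,r,s,t}, {p,s,t}, {p,q,t}, ∅, {p,t}.

8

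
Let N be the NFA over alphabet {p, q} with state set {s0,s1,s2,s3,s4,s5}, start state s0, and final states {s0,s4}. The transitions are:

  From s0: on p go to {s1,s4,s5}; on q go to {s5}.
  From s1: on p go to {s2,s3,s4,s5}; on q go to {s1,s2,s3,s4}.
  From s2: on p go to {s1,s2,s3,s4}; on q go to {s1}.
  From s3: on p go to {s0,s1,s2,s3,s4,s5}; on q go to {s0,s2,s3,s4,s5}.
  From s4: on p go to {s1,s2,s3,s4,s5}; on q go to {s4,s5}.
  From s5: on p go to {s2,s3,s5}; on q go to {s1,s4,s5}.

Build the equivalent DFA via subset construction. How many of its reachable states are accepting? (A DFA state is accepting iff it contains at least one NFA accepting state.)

Start state of the DFA: {s0}.
{s0} --p--> {s1,s4,s5}  [new]
{s0} --q--> {s5}  [new]
{s1,s4,s5} --p--> {s1,s2,s3,s4,s5}  [new]
{s1,s4,s5} --q--> {s1,s2,s3,s4,s5}  [seen]
{s5} --p--> {s2,s3,s5}  [new]
{s5} --q--> {s1,s4,s5}  [seen]
{s1,s2,s3,s4,s5} --p--> {s0,s1,s2,s3,s4,s5}  [new]
{s1,s2,s3,s4,s5} --q--> {s0,s1,s2,s3,s4,s5}  [seen]
{s2,s3,s5} --p--> {s0,s1,s2,s3,s4,s5}  [seen]
{s2,s3,s5} --q--> {s0,s1,s2,s3,s4,s5}  [seen]
{s0,s1,s2,s3,s4,s5} --p--> {s0,s1,s2,s3,s4,s5}  [seen]
{s0,s1,s2,s3,s4,s5} --q--> {s0,s1,s2,s3,s4,s5}  [seen]
Reachable DFA states: {s0}, {s1,s4,s5}, {s5}, {s1,s2,s3,s4,s5}, {s2,s3,s5}, {s0,s1,s2,s3,s4,s5}.
Accepting DFA states (contain an NFA accepting state): {s0}, {s1,s4,s5}, {s1,s2,s3,s4,s5}, {s0,s1,s2,s3,s4,s5}.

4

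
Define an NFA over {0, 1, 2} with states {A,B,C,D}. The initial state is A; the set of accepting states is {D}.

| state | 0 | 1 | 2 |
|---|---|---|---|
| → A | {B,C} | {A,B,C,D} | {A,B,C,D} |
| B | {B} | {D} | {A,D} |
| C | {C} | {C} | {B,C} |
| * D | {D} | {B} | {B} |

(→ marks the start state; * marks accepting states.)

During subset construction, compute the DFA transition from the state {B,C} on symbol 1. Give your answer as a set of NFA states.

δ(B,1) = {D}; δ(C,1) = {C}.
Union: {C,D}.

{C,D}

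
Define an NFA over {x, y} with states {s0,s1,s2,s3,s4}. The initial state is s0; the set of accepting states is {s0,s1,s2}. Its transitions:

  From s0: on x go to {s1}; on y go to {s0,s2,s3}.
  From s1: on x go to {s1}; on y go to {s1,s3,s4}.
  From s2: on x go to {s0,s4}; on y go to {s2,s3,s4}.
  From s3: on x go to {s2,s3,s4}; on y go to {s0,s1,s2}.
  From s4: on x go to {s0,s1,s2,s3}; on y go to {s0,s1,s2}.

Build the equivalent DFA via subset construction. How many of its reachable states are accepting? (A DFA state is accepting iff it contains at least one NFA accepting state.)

5

Start state of the DFA: {s0}.
{s0} --x--> {s1}  [new]
{s0} --y--> {s0,s2,s3}  [new]
{s1} --x--> {s1}  [seen]
{s1} --y--> {s1,s3,s4}  [new]
{s0,s2,s3} --x--> {s0,s1,s2,s3,s4}  [new]
{s0,s2,s3} --y--> {s0,s1,s2,s3,s4}  [seen]
{s1,s3,s4} --x--> {s0,s1,s2,s3,s4}  [seen]
{s1,s3,s4} --y--> {s0,s1,s2,s3,s4}  [seen]
{s0,s1,s2,s3,s4} --x--> {s0,s1,s2,s3,s4}  [seen]
{s0,s1,s2,s3,s4} --y--> {s0,s1,s2,s3,s4}  [seen]
Reachable DFA states: {s0}, {s1}, {s0,s2,s3}, {s1,s3,s4}, {s0,s1,s2,s3,s4}.
Accepting DFA states (contain an NFA accepting state): {s0}, {s1}, {s0,s2,s3}, {s1,s3,s4}, {s0,s1,s2,s3,s4}.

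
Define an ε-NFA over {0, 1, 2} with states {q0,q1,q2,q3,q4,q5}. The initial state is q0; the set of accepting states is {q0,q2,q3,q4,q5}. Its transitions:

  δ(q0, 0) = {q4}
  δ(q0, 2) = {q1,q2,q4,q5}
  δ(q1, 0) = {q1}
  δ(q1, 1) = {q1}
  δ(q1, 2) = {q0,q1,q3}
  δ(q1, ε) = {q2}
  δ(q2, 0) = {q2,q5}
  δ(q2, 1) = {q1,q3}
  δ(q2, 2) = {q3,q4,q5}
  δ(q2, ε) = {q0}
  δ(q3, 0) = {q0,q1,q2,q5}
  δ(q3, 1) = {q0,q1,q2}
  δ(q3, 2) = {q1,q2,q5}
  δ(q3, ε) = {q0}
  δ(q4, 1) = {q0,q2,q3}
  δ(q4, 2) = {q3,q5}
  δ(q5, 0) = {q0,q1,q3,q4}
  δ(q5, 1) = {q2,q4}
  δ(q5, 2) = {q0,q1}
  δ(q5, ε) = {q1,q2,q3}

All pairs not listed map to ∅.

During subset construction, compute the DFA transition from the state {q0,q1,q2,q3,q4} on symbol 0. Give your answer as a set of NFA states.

{q0,q1,q2,q3,q4,q5}

δ(q0,0) = {q4}; δ(q1,0) = {q1}; δ(q2,0) = {q2,q5}; δ(q3,0) = {q0,q1,q2,q5}; δ(q4,0) = ∅.
Union: {q0,q1,q2,q4,q5}.
ε-closure gives {q0,q1,q2,q3,q4,q5}.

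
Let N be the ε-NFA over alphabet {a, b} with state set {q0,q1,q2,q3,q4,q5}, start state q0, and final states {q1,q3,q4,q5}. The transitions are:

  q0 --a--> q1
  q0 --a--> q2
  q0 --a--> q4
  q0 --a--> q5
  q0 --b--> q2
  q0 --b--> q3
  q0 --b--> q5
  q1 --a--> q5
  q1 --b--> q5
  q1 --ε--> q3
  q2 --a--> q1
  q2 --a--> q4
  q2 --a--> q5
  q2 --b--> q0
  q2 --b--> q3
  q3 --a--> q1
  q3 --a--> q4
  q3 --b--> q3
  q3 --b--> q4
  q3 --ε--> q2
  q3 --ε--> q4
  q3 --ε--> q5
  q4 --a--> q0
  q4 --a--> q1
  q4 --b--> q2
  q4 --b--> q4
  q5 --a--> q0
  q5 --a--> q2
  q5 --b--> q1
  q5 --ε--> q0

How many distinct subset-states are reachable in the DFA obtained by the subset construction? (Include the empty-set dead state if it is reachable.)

3

Start state of the DFA: {q0} (ε-closure of the NFA start).
{q0} --a--> {q0,q1,q2,q3,q4,q5}  [new]
{q0} --b--> {q0,q2,q3,q4,q5}  [new]
{q0,q1,q2,q3,q4,q5} --a--> {q0,q1,q2,q3,q4,q5}  [seen]
{q0,q1,q2,q3,q4,q5} --b--> {q0,q1,q2,q3,q4,q5}  [seen]
{q0,q2,q3,q4,q5} --a--> {q0,q1,q2,q3,q4,q5}  [seen]
{q0,q2,q3,q4,q5} --b--> {q0,q1,q2,q3,q4,q5}  [seen]
Reachable DFA states: {q0}, {q0,q1,q2,q3,q4,q5}, {q0,q2,q3,q4,q5}.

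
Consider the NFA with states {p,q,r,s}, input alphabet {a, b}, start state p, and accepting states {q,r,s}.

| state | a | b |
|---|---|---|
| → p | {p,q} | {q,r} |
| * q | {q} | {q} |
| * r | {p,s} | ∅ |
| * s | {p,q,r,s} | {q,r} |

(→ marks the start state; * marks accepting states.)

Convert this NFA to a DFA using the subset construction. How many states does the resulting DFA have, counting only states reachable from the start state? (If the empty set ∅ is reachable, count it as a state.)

Start state of the DFA: {p}.
{p} --a--> {p,q}  [new]
{p} --b--> {q,r}  [new]
{p,q} --a--> {p,q}  [seen]
{p,q} --b--> {q,r}  [seen]
{q,r} --a--> {p,q,s}  [new]
{q,r} --b--> {q}  [new]
{p,q,s} --a--> {p,q,r,s}  [new]
{p,q,s} --b--> {q,r}  [seen]
{q} --a--> {q}  [seen]
{q} --b--> {q}  [seen]
{p,q,r,s} --a--> {p,q,r,s}  [seen]
{p,q,r,s} --b--> {q,r}  [seen]
Reachable DFA states: {p}, {p,q}, {q,r}, {p,q,s}, {q}, {p,q,r,s}.

6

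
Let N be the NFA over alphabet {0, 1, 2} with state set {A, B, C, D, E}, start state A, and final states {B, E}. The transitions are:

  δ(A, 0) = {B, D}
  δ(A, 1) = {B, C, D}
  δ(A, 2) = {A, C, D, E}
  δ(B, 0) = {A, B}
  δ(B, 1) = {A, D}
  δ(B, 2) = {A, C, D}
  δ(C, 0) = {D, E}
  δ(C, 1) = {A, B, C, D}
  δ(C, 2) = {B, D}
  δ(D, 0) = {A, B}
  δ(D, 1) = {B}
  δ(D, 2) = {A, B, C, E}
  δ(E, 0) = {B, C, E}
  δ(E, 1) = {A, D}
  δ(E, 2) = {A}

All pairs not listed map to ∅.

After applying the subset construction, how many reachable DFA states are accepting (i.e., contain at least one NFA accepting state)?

Start state of the DFA: {A}.
{A} --0--> {B, D}  [new]
{A} --1--> {B, C, D}  [new]
{A} --2--> {A, C, D, E}  [new]
{B, D} --0--> {A, B}  [new]
{B, D} --1--> {A, B, D}  [new]
{B, D} --2--> {A, B, C, D, E}  [new]
{B, C, D} --0--> {A, B, D, E}  [new]
{B, C, D} --1--> {A, B, C, D}  [new]
{B, C, D} --2--> {A, B, C, D, E}  [seen]
{A, C, D, E} --0--> {A, B, C, D, E}  [seen]
{A, C, D, E} --1--> {A, B, C, D}  [seen]
{A, C, D, E} --2--> {A, B, C, D, E}  [seen]
{A, B} --0--> {A, B, D}  [seen]
{A, B} --1--> {A, B, C, D}  [seen]
{A, B} --2--> {A, C, D, E}  [seen]
{A, B, D} --0--> {A, B, D}  [seen]
{A, B, D} --1--> {A, B, C, D}  [seen]
{A, B, D} --2--> {A, B, C, D, E}  [seen]
{A, B, C, D, E} --0--> {A, B, C, D, E}  [seen]
{A, B, C, D, E} --1--> {A, B, C, D}  [seen]
{A, B, C, D, E} --2--> {A, B, C, D, E}  [seen]
{A, B, D, E} --0--> {A, B, C, D, E}  [seen]
{A, B, D, E} --1--> {A, B, C, D}  [seen]
{A, B, D, E} --2--> {A, B, C, D, E}  [seen]
{A, B, C, D} --0--> {A, B, D, E}  [seen]
{A, B, C, D} --1--> {A, B, C, D}  [seen]
{A, B, C, D} --2--> {A, B, C, D, E}  [seen]
Reachable DFA states: {A}, {B, D}, {B, C, D}, {A, C, D, E}, {A, B}, {A, B, D}, {A, B, C, D, E}, {A, B, D, E}, {A, B, C, D}.
Accepting DFA states (contain an NFA accepting state): {B, D}, {B, C, D}, {A, C, D, E}, {A, B}, {A, B, D}, {A, B, C, D, E}, {A, B, D, E}, {A, B, C, D}.

8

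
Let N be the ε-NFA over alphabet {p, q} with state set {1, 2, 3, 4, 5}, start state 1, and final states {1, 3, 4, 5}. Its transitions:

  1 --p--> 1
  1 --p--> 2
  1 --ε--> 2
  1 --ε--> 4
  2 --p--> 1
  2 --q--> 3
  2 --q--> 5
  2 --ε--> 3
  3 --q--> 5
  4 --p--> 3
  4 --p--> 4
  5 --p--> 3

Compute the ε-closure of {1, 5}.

Begin with {1, 5}.
1 →ε {2, 4}; add 2, 4.
2 →ε {3}; add 3.
ε-closure = {1, 2, 3, 4, 5}.

{1, 2, 3, 4, 5}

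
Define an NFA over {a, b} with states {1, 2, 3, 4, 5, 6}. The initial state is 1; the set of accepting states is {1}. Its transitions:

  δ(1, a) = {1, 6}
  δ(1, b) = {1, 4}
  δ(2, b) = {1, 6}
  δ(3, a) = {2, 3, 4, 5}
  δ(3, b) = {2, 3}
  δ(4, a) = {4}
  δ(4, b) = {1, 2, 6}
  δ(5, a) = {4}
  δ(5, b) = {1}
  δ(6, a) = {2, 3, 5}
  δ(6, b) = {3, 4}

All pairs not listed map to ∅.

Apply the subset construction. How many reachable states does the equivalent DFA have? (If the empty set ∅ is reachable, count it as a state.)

Start state of the DFA: {1}.
{1} --a--> {1, 6}  [new]
{1} --b--> {1, 4}  [new]
{1, 6} --a--> {1, 2, 3, 5, 6}  [new]
{1, 6} --b--> {1, 3, 4}  [new]
{1, 4} --a--> {1, 4, 6}  [new]
{1, 4} --b--> {1, 2, 4, 6}  [new]
{1, 2, 3, 5, 6} --a--> {1, 2, 3, 4, 5, 6}  [new]
{1, 2, 3, 5, 6} --b--> {1, 2, 3, 4, 6}  [new]
{1, 3, 4} --a--> {1, 2, 3, 4, 5, 6}  [seen]
{1, 3, 4} --b--> {1, 2, 3, 4, 6}  [seen]
{1, 4, 6} --a--> {1, 2, 3, 4, 5, 6}  [seen]
{1, 4, 6} --b--> {1, 2, 3, 4, 6}  [seen]
{1, 2, 4, 6} --a--> {1, 2, 3, 4, 5, 6}  [seen]
{1, 2, 4, 6} --b--> {1, 2, 3, 4, 6}  [seen]
{1, 2, 3, 4, 5, 6} --a--> {1, 2, 3, 4, 5, 6}  [seen]
{1, 2, 3, 4, 5, 6} --b--> {1, 2, 3, 4, 6}  [seen]
{1, 2, 3, 4, 6} --a--> {1, 2, 3, 4, 5, 6}  [seen]
{1, 2, 3, 4, 6} --b--> {1, 2, 3, 4, 6}  [seen]
Reachable DFA states: {1}, {1, 6}, {1, 4}, {1, 2, 3, 5, 6}, {1, 3, 4}, {1, 4, 6}, {1, 2, 4, 6}, {1, 2, 3, 4, 5, 6}, {1, 2, 3, 4, 6}.

9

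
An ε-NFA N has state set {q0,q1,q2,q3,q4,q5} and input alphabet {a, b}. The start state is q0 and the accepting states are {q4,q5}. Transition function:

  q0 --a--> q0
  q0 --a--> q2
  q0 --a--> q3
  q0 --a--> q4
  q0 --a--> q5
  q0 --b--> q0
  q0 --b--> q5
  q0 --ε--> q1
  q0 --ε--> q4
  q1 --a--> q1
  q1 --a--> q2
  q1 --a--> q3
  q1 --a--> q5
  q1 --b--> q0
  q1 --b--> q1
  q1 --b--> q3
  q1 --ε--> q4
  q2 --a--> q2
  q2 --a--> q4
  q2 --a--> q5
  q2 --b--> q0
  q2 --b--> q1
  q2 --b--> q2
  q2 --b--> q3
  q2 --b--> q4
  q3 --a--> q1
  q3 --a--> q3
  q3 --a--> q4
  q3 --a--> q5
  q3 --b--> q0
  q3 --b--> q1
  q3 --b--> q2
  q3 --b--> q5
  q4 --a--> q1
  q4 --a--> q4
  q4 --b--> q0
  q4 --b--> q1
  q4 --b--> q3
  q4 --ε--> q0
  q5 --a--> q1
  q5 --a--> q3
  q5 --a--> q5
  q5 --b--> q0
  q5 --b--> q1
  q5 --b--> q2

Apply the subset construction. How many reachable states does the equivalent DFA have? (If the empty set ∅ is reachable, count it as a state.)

Start state of the DFA: {q0,q1,q4} (ε-closure of the NFA start).
{q0,q1,q4} --a--> {q0,q1,q2,q3,q4,q5}  [new]
{q0,q1,q4} --b--> {q0,q1,q3,q4,q5}  [new]
{q0,q1,q2,q3,q4,q5} --a--> {q0,q1,q2,q3,q4,q5}  [seen]
{q0,q1,q2,q3,q4,q5} --b--> {q0,q1,q2,q3,q4,q5}  [seen]
{q0,q1,q3,q4,q5} --a--> {q0,q1,q2,q3,q4,q5}  [seen]
{q0,q1,q3,q4,q5} --b--> {q0,q1,q2,q3,q4,q5}  [seen]
Reachable DFA states: {q0,q1,q4}, {q0,q1,q2,q3,q4,q5}, {q0,q1,q3,q4,q5}.

3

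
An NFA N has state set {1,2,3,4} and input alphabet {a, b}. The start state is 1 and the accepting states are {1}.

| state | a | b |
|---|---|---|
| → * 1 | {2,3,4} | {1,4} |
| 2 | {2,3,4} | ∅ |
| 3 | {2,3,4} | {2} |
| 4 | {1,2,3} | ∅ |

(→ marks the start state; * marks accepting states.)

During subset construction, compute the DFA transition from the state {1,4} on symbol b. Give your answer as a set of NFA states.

δ(1,b) = {1,4}; δ(4,b) = ∅.
Union: {1,4}.

{1,4}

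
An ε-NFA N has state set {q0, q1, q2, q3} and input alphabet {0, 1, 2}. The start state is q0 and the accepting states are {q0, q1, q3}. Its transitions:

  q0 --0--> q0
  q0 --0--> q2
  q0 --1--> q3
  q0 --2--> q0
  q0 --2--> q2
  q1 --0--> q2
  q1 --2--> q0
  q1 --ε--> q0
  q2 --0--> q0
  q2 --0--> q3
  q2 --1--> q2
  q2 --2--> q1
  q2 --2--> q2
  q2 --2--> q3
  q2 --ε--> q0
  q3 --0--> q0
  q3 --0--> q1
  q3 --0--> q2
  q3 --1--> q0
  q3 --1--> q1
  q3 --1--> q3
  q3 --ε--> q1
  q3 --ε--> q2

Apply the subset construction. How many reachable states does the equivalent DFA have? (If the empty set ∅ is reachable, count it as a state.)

3

Start state of the DFA: {q0} (ε-closure of the NFA start).
{q0} --0--> {q0, q2}  [new]
{q0} --1--> {q0, q1, q2, q3}  [new]
{q0} --2--> {q0, q2}  [seen]
{q0, q2} --0--> {q0, q1, q2, q3}  [seen]
{q0, q2} --1--> {q0, q1, q2, q3}  [seen]
{q0, q2} --2--> {q0, q1, q2, q3}  [seen]
{q0, q1, q2, q3} --0--> {q0, q1, q2, q3}  [seen]
{q0, q1, q2, q3} --1--> {q0, q1, q2, q3}  [seen]
{q0, q1, q2, q3} --2--> {q0, q1, q2, q3}  [seen]
Reachable DFA states: {q0}, {q0, q2}, {q0, q1, q2, q3}.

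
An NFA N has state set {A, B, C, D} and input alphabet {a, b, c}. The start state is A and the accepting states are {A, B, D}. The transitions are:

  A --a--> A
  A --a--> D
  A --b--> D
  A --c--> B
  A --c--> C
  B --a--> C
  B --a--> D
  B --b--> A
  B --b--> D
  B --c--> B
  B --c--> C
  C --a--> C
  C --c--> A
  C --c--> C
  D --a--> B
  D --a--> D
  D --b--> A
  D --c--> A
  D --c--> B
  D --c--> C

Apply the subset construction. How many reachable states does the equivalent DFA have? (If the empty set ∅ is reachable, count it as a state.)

11

Start state of the DFA: {A}.
{A} --a--> {A, D}  [new]
{A} --b--> {D}  [new]
{A} --c--> {B, C}  [new]
{A, D} --a--> {A, B, D}  [new]
{A, D} --b--> {A, D}  [seen]
{A, D} --c--> {A, B, C}  [new]
{D} --a--> {B, D}  [new]
{D} --b--> {A}  [seen]
{D} --c--> {A, B, C}  [seen]
{B, C} --a--> {C, D}  [new]
{B, C} --b--> {A, D}  [seen]
{B, C} --c--> {A, B, C}  [seen]
{A, B, D} --a--> {A, B, C, D}  [new]
{A, B, D} --b--> {A, D}  [seen]
{A, B, D} --c--> {A, B, C}  [seen]
{A, B, C} --a--> {A, C, D}  [new]
{A, B, C} --b--> {A, D}  [seen]
{A, B, C} --c--> {A, B, C}  [seen]
{B, D} --a--> {B, C, D}  [new]
{B, D} --b--> {A, D}  [seen]
{B, D} --c--> {A, B, C}  [seen]
{C, D} --a--> {B, C, D}  [seen]
{C, D} --b--> {A}  [seen]
{C, D} --c--> {A, B, C}  [seen]
{A, B, C, D} --a--> {A, B, C, D}  [seen]
{A, B, C, D} --b--> {A, D}  [seen]
{A, B, C, D} --c--> {A, B, C}  [seen]
{A, C, D} --a--> {A, B, C, D}  [seen]
{A, C, D} --b--> {A, D}  [seen]
{A, C, D} --c--> {A, B, C}  [seen]
{B, C, D} --a--> {B, C, D}  [seen]
{B, C, D} --b--> {A, D}  [seen]
{B, C, D} --c--> {A, B, C}  [seen]
Reachable DFA states: {A}, {A, D}, {D}, {B, C}, {A, B, D}, {A, B, C}, {B, D}, {C, D}, {A, B, C, D}, {A, C, D}, {B, C, D}.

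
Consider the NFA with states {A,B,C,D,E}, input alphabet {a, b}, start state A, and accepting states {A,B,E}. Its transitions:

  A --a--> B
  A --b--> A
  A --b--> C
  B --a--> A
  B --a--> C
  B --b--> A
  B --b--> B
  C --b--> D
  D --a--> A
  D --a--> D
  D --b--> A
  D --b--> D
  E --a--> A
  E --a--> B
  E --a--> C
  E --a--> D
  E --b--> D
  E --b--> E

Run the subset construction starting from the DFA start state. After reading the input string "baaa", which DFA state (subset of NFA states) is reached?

Start: {A}.
δ(A,b) = {A,C}.
Union: {A,C}.
After b: {A,C}.
δ(A,a) = {B}; δ(C,a) = ∅.
Union: {B}.
After a: {B}.
δ(B,a) = {A,C}.
Union: {A,C}.
After a: {A,C}.
δ(A,a) = {B}; δ(C,a) = ∅.
Union: {B}.
After a: {B}.

{B}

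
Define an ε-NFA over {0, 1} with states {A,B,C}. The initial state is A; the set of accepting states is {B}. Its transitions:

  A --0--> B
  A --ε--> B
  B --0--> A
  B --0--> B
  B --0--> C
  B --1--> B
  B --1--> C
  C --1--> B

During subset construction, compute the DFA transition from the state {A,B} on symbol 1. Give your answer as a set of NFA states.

δ(A,1) = ∅; δ(B,1) = {B,C}.
Union: {B,C}.

{B,C}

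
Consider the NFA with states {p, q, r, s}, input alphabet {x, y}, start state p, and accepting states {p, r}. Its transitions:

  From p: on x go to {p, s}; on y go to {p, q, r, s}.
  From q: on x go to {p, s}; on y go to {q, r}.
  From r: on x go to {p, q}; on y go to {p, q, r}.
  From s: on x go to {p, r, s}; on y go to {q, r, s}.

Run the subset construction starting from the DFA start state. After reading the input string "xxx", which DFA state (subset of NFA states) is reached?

{p, q, r, s}

Start: {p}.
δ(p,x) = {p, s}.
Union: {p, s}.
After x: {p, s}.
δ(p,x) = {p, s}; δ(s,x) = {p, r, s}.
Union: {p, r, s}.
After x: {p, r, s}.
δ(p,x) = {p, s}; δ(r,x) = {p, q}; δ(s,x) = {p, r, s}.
Union: {p, q, r, s}.
After x: {p, q, r, s}.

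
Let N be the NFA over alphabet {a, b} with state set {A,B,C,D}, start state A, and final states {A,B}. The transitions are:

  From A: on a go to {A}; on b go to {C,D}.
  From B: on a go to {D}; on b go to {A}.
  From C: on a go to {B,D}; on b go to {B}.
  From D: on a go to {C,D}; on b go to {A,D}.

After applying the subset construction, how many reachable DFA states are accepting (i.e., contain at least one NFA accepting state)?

Start state of the DFA: {A}.
{A} --a--> {A}  [seen]
{A} --b--> {C,D}  [new]
{C,D} --a--> {B,C,D}  [new]
{C,D} --b--> {A,B,D}  [new]
{B,C,D} --a--> {B,C,D}  [seen]
{B,C,D} --b--> {A,B,D}  [seen]
{A,B,D} --a--> {A,C,D}  [new]
{A,B,D} --b--> {A,C,D}  [seen]
{A,C,D} --a--> {A,B,C,D}  [new]
{A,C,D} --b--> {A,B,C,D}  [seen]
{A,B,C,D} --a--> {A,B,C,D}  [seen]
{A,B,C,D} --b--> {A,B,C,D}  [seen]
Reachable DFA states: {A}, {C,D}, {B,C,D}, {A,B,D}, {A,C,D}, {A,B,C,D}.
Accepting DFA states (contain an NFA accepting state): {A}, {B,C,D}, {A,B,D}, {A,C,D}, {A,B,C,D}.

5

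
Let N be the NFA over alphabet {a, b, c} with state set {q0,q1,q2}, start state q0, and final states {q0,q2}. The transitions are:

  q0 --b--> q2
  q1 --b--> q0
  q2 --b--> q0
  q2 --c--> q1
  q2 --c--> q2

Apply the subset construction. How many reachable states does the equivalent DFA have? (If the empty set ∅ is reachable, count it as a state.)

4

Start state of the DFA: {q0}.
{q0} --a--> ∅  [new]
{q0} --b--> {q2}  [new]
{q0} --c--> ∅  [seen]
∅ --a--> ∅  [seen]
∅ --b--> ∅  [seen]
∅ --c--> ∅  [seen]
{q2} --a--> ∅  [seen]
{q2} --b--> {q0}  [seen]
{q2} --c--> {q1,q2}  [new]
{q1,q2} --a--> ∅  [seen]
{q1,q2} --b--> {q0}  [seen]
{q1,q2} --c--> {q1,q2}  [seen]
Reachable DFA states: {q0}, ∅, {q2}, {q1,q2}.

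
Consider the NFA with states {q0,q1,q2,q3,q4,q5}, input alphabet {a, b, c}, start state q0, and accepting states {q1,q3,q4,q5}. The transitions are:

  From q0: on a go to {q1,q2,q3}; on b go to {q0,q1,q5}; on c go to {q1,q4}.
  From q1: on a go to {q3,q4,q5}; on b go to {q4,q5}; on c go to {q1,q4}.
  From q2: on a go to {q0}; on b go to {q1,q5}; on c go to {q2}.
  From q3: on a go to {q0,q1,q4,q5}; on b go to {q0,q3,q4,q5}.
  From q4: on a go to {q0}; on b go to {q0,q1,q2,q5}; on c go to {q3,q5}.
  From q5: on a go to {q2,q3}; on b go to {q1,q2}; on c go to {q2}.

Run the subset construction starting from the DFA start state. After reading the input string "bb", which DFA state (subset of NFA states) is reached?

{q0,q1,q2,q4,q5}

Start: {q0}.
δ(q0,b) = {q0,q1,q5}.
Union: {q0,q1,q5}.
After b: {q0,q1,q5}.
δ(q0,b) = {q0,q1,q5}; δ(q1,b) = {q4,q5}; δ(q5,b) = {q1,q2}.
Union: {q0,q1,q2,q4,q5}.
After b: {q0,q1,q2,q4,q5}.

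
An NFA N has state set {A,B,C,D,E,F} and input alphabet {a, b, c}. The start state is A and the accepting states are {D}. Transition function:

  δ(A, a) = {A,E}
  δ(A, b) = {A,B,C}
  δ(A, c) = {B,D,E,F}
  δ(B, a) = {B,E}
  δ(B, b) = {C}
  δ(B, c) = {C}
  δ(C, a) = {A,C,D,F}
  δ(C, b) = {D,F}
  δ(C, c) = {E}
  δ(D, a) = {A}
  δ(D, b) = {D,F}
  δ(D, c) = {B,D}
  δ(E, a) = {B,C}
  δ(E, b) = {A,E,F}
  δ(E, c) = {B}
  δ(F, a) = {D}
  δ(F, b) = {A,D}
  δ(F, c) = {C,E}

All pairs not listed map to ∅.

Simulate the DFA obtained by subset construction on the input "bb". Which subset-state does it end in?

{A,B,C,D,F}

Start: {A}.
δ(A,b) = {A,B,C}.
Union: {A,B,C}.
After b: {A,B,C}.
δ(A,b) = {A,B,C}; δ(B,b) = {C}; δ(C,b) = {D,F}.
Union: {A,B,C,D,F}.
After b: {A,B,C,D,F}.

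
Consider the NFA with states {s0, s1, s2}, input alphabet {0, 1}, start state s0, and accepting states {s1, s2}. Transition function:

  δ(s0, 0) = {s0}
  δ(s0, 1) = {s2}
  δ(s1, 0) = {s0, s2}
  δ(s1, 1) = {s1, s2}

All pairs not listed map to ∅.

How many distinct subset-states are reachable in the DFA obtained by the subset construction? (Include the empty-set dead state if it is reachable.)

3

Start state of the DFA: {s0}.
{s0} --0--> {s0}  [seen]
{s0} --1--> {s2}  [new]
{s2} --0--> ∅  [new]
{s2} --1--> ∅  [seen]
∅ --0--> ∅  [seen]
∅ --1--> ∅  [seen]
Reachable DFA states: {s0}, {s2}, ∅.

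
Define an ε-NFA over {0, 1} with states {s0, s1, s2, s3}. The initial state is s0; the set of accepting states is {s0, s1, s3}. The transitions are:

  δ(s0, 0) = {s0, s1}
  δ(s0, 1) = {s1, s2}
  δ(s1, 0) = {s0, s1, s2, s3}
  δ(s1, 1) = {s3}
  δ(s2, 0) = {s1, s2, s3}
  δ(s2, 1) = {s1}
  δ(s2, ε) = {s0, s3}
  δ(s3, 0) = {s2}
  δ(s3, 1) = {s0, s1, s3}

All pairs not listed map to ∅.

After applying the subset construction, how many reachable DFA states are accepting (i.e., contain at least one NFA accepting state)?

3

Start state of the DFA: {s0} (ε-closure of the NFA start).
{s0} --0--> {s0, s1}  [new]
{s0} --1--> {s0, s1, s2, s3}  [new]
{s0, s1} --0--> {s0, s1, s2, s3}  [seen]
{s0, s1} --1--> {s0, s1, s2, s3}  [seen]
{s0, s1, s2, s3} --0--> {s0, s1, s2, s3}  [seen]
{s0, s1, s2, s3} --1--> {s0, s1, s2, s3}  [seen]
Reachable DFA states: {s0}, {s0, s1}, {s0, s1, s2, s3}.
Accepting DFA states (contain an NFA accepting state): {s0}, {s0, s1}, {s0, s1, s2, s3}.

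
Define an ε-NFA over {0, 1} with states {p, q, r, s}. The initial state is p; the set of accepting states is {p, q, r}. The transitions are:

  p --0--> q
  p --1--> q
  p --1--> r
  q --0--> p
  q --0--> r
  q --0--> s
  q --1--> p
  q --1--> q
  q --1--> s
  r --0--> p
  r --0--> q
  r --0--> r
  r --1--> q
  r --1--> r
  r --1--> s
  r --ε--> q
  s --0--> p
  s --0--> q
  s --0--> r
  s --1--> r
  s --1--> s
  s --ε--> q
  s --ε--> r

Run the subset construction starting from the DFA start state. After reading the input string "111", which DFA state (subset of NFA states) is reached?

{p, q, r, s}

Start: {p}.
δ(p,1) = {q, r}.
Union: {q, r}.
After 1: {q, r}.
δ(q,1) = {p, q, s}; δ(r,1) = {q, r, s}.
Union: {p, q, r, s}.
After 1: {p, q, r, s}.
δ(p,1) = {q, r}; δ(q,1) = {p, q, s}; δ(r,1) = {q, r, s}; δ(s,1) = {r, s}.
Union: {p, q, r, s}.
After 1: {p, q, r, s}.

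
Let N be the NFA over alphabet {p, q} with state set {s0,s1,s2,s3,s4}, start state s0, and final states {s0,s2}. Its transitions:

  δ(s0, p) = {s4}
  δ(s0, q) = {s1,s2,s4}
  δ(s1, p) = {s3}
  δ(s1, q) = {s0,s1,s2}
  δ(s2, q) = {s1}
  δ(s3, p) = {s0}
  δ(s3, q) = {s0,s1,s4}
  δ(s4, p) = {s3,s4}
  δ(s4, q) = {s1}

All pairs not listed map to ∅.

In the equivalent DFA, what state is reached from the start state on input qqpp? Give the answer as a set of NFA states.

Start: {s0}.
δ(s0,q) = {s1,s2,s4}.
Union: {s1,s2,s4}.
After q: {s1,s2,s4}.
δ(s1,q) = {s0,s1,s2}; δ(s2,q) = {s1}; δ(s4,q) = {s1}.
Union: {s0,s1,s2}.
After q: {s0,s1,s2}.
δ(s0,p) = {s4}; δ(s1,p) = {s3}; δ(s2,p) = ∅.
Union: {s3,s4}.
After p: {s3,s4}.
δ(s3,p) = {s0}; δ(s4,p) = {s3,s4}.
Union: {s0,s3,s4}.
After p: {s0,s3,s4}.

{s0,s3,s4}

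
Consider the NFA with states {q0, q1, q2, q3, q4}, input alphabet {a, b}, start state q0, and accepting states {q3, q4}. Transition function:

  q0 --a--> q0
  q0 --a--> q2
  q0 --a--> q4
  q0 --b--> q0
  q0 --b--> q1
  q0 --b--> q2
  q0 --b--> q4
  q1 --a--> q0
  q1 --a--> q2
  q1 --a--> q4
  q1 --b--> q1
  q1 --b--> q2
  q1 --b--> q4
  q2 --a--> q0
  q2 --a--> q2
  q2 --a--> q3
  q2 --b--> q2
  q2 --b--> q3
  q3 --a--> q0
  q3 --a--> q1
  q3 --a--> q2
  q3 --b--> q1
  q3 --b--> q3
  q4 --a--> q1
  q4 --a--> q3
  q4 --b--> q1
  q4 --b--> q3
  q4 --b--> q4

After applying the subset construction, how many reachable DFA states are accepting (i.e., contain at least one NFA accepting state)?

3

Start state of the DFA: {q0}.
{q0} --a--> {q0, q2, q4}  [new]
{q0} --b--> {q0, q1, q2, q4}  [new]
{q0, q2, q4} --a--> {q0, q1, q2, q3, q4}  [new]
{q0, q2, q4} --b--> {q0, q1, q2, q3, q4}  [seen]
{q0, q1, q2, q4} --a--> {q0, q1, q2, q3, q4}  [seen]
{q0, q1, q2, q4} --b--> {q0, q1, q2, q3, q4}  [seen]
{q0, q1, q2, q3, q4} --a--> {q0, q1, q2, q3, q4}  [seen]
{q0, q1, q2, q3, q4} --b--> {q0, q1, q2, q3, q4}  [seen]
Reachable DFA states: {q0}, {q0, q2, q4}, {q0, q1, q2, q4}, {q0, q1, q2, q3, q4}.
Accepting DFA states (contain an NFA accepting state): {q0, q2, q4}, {q0, q1, q2, q4}, {q0, q1, q2, q3, q4}.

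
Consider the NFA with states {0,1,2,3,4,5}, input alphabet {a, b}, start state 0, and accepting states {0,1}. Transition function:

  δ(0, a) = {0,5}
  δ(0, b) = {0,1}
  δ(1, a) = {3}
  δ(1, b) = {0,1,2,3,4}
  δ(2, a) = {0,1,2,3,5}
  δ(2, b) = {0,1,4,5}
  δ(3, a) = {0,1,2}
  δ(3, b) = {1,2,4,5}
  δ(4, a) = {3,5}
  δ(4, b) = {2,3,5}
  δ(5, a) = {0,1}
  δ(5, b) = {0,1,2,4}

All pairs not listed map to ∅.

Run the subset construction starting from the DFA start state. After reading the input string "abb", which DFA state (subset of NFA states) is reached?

Start: {0}.
δ(0,a) = {0,5}.
Union: {0,5}.
After a: {0,5}.
δ(0,b) = {0,1}; δ(5,b) = {0,1,2,4}.
Union: {0,1,2,4}.
After b: {0,1,2,4}.
δ(0,b) = {0,1}; δ(1,b) = {0,1,2,3,4}; δ(2,b) = {0,1,4,5}; δ(4,b) = {2,3,5}.
Union: {0,1,2,3,4,5}.
After b: {0,1,2,3,4,5}.

{0,1,2,3,4,5}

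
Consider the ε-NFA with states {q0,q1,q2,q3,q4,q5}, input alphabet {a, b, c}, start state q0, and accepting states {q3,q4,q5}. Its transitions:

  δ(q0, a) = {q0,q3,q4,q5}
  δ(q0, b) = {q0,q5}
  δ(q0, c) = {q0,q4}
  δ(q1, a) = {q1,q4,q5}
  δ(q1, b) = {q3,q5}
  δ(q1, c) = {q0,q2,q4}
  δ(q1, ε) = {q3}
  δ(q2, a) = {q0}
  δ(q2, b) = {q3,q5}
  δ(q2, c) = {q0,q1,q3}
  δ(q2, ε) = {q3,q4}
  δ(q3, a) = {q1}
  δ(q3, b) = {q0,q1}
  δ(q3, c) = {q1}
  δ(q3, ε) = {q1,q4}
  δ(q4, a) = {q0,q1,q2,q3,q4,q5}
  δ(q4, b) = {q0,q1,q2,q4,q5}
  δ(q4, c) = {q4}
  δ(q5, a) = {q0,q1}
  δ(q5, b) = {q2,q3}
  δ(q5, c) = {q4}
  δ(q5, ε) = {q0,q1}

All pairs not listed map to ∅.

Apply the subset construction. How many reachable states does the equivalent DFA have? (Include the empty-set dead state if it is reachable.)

5

Start state of the DFA: {q0} (ε-closure of the NFA start).
{q0} --a--> {q0,q1,q3,q4,q5}  [new]
{q0} --b--> {q0,q1,q3,q4,q5}  [seen]
{q0} --c--> {q0,q4}  [new]
{q0,q1,q3,q4,q5} --a--> {q0,q1,q2,q3,q4,q5}  [new]
{q0,q1,q3,q4,q5} --b--> {q0,q1,q2,q3,q4,q5}  [seen]
{q0,q1,q3,q4,q5} --c--> {q0,q1,q2,q3,q4}  [new]
{q0,q4} --a--> {q0,q1,q2,q3,q4,q5}  [seen]
{q0,q4} --b--> {q0,q1,q2,q3,q4,q5}  [seen]
{q0,q4} --c--> {q0,q4}  [seen]
{q0,q1,q2,q3,q4,q5} --a--> {q0,q1,q2,q3,q4,q5}  [seen]
{q0,q1,q2,q3,q4,q5} --b--> {q0,q1,q2,q3,q4,q5}  [seen]
{q0,q1,q2,q3,q4,q5} --c--> {q0,q1,q2,q3,q4}  [seen]
{q0,q1,q2,q3,q4} --a--> {q0,q1,q2,q3,q4,q5}  [seen]
{q0,q1,q2,q3,q4} --b--> {q0,q1,q2,q3,q4,q5}  [seen]
{q0,q1,q2,q3,q4} --c--> {q0,q1,q2,q3,q4}  [seen]
Reachable DFA states: {q0}, {q0,q1,q3,q4,q5}, {q0,q4}, {q0,q1,q2,q3,q4,q5}, {q0,q1,q2,q3,q4}.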